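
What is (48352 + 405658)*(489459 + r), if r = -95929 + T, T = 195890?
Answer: 267602574200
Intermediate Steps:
r = 99961 (r = -95929 + 195890 = 99961)
(48352 + 405658)*(489459 + r) = (48352 + 405658)*(489459 + 99961) = 454010*589420 = 267602574200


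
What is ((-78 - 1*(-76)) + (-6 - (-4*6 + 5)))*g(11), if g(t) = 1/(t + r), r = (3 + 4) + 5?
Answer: 11/23 ≈ 0.47826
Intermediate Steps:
r = 12 (r = 7 + 5 = 12)
g(t) = 1/(12 + t) (g(t) = 1/(t + 12) = 1/(12 + t))
((-78 - 1*(-76)) + (-6 - (-4*6 + 5)))*g(11) = ((-78 - 1*(-76)) + (-6 - (-4*6 + 5)))/(12 + 11) = ((-78 + 76) + (-6 - (-24 + 5)))/23 = (-2 + (-6 - 1*(-19)))*(1/23) = (-2 + (-6 + 19))*(1/23) = (-2 + 13)*(1/23) = 11*(1/23) = 11/23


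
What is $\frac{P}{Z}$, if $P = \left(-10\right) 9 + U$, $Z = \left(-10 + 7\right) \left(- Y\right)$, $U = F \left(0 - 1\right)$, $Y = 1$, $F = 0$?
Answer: $-30$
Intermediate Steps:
$U = 0$ ($U = 0 \left(0 - 1\right) = 0 \left(-1\right) = 0$)
$Z = 3$ ($Z = \left(-10 + 7\right) \left(\left(-1\right) 1\right) = \left(-3\right) \left(-1\right) = 3$)
$P = -90$ ($P = \left(-10\right) 9 + 0 = -90 + 0 = -90$)
$\frac{P}{Z} = - \frac{90}{3} = \left(-90\right) \frac{1}{3} = -30$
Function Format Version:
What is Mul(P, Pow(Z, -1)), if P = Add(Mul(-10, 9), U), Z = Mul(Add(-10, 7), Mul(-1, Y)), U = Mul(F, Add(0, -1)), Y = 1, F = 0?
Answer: -30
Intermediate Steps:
U = 0 (U = Mul(0, Add(0, -1)) = Mul(0, -1) = 0)
Z = 3 (Z = Mul(Add(-10, 7), Mul(-1, 1)) = Mul(-3, -1) = 3)
P = -90 (P = Add(Mul(-10, 9), 0) = Add(-90, 0) = -90)
Mul(P, Pow(Z, -1)) = Mul(-90, Pow(3, -1)) = Mul(-90, Rational(1, 3)) = -30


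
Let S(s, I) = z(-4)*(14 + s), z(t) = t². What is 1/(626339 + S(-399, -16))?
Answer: 1/620179 ≈ 1.6124e-6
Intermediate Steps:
S(s, I) = 224 + 16*s (S(s, I) = (-4)²*(14 + s) = 16*(14 + s) = 224 + 16*s)
1/(626339 + S(-399, -16)) = 1/(626339 + (224 + 16*(-399))) = 1/(626339 + (224 - 6384)) = 1/(626339 - 6160) = 1/620179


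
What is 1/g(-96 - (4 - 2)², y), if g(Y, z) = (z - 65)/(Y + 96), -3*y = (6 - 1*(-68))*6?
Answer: 4/213 ≈ 0.018779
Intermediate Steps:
y = -148 (y = -(6 - 1*(-68))*6/3 = -(6 + 68)*6/3 = -74*6/3 = -⅓*444 = -148)
g(Y, z) = (-65 + z)/(96 + Y)
1/g(-96 - (4 - 2)², y) = 1/((-65 - 148)/(96 + (-96 - (4 - 2)²))) = 1/(-213/(96 + (-96 - 1*2²))) = 1/(-213/(96 + (-96 - 1*4))) = 1/(-213/(96 + (-96 - 4))) = 1/(-213/(96 - 100)) = 1/(-213/(-4)) = 1/(-¼*(-213)) = 1/(213/4) = 4/213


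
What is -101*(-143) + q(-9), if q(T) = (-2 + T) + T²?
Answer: 14513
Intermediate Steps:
q(T) = -2 + T + T²
-101*(-143) + q(-9) = -101*(-143) + (-2 - 9 + (-9)²) = 14443 + (-2 - 9 + 81) = 14443 + 70 = 14513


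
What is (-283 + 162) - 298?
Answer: -419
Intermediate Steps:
(-283 + 162) - 298 = -121 - 298 = -419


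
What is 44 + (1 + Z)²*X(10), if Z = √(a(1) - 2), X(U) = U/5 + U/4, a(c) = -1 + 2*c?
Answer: 44 + 9*I ≈ 44.0 + 9.0*I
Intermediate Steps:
X(U) = 9*U/20 (X(U) = U*(⅕) + U*(¼) = U/5 + U/4 = 9*U/20)
Z = I (Z = √((-1 + 2*1) - 2) = √((-1 + 2) - 2) = √(1 - 2) = √(-1) = I ≈ 1.0*I)
44 + (1 + Z)²*X(10) = 44 + (1 + I)²*((9/20)*10) = 44 + (1 + I)²*(9/2) = 44 + 9*(1 + I)²/2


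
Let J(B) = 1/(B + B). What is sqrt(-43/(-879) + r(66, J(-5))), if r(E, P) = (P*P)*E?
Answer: sqrt(54774006)/8790 ≈ 0.84197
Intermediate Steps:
J(B) = 1/(2*B)
r(E, P) = E*P**2 (r(E, P) = P**2*E = E*P**2)
sqrt(-43/(-879) + r(66, J(-5))) = sqrt(-43/(-879) + 66*((1/2)/(-5))**2) = sqrt(-43*(-1/879) + 66*((1/2)*(-1/5))**2) = sqrt(43/879 + 66*(-1/10)**2) = sqrt(43/879 + 66*(1/100)) = sqrt(43/879 + 33/50) = sqrt(31157/43950) = sqrt(54774006)/8790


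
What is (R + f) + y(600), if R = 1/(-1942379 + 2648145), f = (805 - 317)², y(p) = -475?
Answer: 167738699455/705766 ≈ 2.3767e+5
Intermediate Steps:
f = 238144 (f = 488² = 238144)
R = 1/705766 ≈ 1.4169e-6
(R + f) + y(600) = (1/705766 + 238144) - 475 = 168073938305/705766 - 475 = 167738699455/705766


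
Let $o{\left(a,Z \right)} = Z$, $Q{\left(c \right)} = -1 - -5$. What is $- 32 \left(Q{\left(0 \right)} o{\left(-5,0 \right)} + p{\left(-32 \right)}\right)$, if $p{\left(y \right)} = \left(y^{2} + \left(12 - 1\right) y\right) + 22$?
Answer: $-22208$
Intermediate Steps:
$Q{\left(c \right)} = 4$ ($Q{\left(c \right)} = -1 + 5 = 4$)
$p{\left(y \right)} = 22 + y^{2} + 11 y$ ($p{\left(y \right)} = \left(y^{2} + \left(12 - 1\right) y\right) + 22 = \left(y^{2} + 11 y\right) + 22 = 22 + y^{2} + 11 y$)
$- 32 \left(Q{\left(0 \right)} o{\left(-5,0 \right)} + p{\left(-32 \right)}\right) = - 32 \left(4 \cdot 0 + \left(22 + \left(-32\right)^{2} + 11 \left(-32\right)\right)\right) = - 32 \left(0 + \left(22 + 1024 - 352\right)\right) = - 32 \left(0 + 694\right) = \left(-32\right) 694 = -22208$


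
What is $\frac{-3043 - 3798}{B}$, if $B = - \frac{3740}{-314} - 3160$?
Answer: $\frac{1074037}{494250} \approx 2.1731$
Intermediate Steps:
$B = - \frac{494250}{157}$ ($B = \left(-3740\right) \left(- \frac{1}{314}\right) - 3160 = \frac{1870}{157} - 3160 = - \frac{494250}{157} \approx -3148.1$)
$\frac{-3043 - 3798}{B} = \frac{-3043 - 3798}{- \frac{494250}{157}} = \left(-3043 - 3798\right) \left(- \frac{157}{494250}\right) = \left(-6841\right) \left(- \frac{157}{494250}\right) = \frac{1074037}{494250}$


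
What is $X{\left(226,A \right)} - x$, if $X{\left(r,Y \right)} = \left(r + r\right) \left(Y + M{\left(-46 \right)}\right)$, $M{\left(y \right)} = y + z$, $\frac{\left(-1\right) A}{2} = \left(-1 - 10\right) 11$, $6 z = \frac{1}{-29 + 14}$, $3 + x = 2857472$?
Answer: $- \frac{124599691}{45} \approx -2.7689 \cdot 10^{6}$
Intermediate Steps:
$x = 2857469$ ($x = -3 + 2857472 = 2857469$)
$z = - \frac{1}{90}$ ($z = \frac{1}{6 \left(-29 + 14\right)} = \frac{1}{6 \left(-15\right)} = \frac{1}{6} \left(- \frac{1}{15}\right) = - \frac{1}{90} \approx -0.011111$)
$A = 242$ ($A = - 2 \left(-1 - 10\right) 11 = - 2 \left(\left(-11\right) 11\right) = \left(-2\right) \left(-121\right) = 242$)
$M{\left(y \right)} = - \frac{1}{90} + y$ ($M{\left(y \right)} = y - \frac{1}{90} = - \frac{1}{90} + y$)
$X{\left(r,Y \right)} = 2 r \left(- \frac{4141}{90} + Y\right)$ ($X{\left(r,Y \right)} = \left(r + r\right) \left(Y - \frac{4141}{90}\right) = 2 r \left(Y - \frac{4141}{90}\right) = 2 r \left(- \frac{4141}{90} + Y\right)$)
$X{\left(226,A \right)} - x = \frac{1}{45} \cdot 226 \left(-4141 + 90 \cdot 242\right) - 2857469 = \frac{1}{45} \cdot 226 \left(-4141 + 21780\right) - 2857469 = \frac{1}{45} \cdot 226 \cdot 17639 - 2857469 = \frac{3986414}{45} - 2857469 = - \frac{124599691}{45}$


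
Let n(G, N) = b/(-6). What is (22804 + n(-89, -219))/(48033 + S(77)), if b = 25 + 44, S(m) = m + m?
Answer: 45585/96374 ≈ 0.47300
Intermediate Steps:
S(m) = 2*m
b = 69
n(G, N) = -23/2 (n(G, N) = 69/(-6) = 69*(-1/6) = -23/2)
(22804 + n(-89, -219))/(48033 + S(77)) = (22804 - 23/2)/(48033 + 2*77) = 45585/(2*(48033 + 154)) = (45585/2)/48187 = (45585/2)*(1/48187) = 45585/96374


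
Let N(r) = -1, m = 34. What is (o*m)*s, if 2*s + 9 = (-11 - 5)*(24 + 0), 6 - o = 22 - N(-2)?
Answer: 113577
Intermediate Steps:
o = -17 (o = 6 - (22 - 1*(-1)) = 6 - (22 + 1) = 6 - 1*23 = 6 - 23 = -17)
s = -393/2 (s = -9/2 + ((-11 - 5)*(24 + 0))/2 = -9/2 + (-16*24)/2 = -9/2 + (½)*(-384) = -9/2 - 192 = -393/2 ≈ -196.50)
(o*m)*s = -17*34*(-393/2) = -578*(-393/2) = 113577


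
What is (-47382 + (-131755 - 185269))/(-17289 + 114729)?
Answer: -26029/6960 ≈ -3.7398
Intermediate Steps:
(-47382 + (-131755 - 185269))/(-17289 + 114729) = (-47382 - 317024)/97440 = -364406*1/97440 = -26029/6960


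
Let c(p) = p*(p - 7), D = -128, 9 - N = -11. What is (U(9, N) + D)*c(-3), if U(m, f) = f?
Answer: -3240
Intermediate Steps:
N = 20 (N = 9 - 1*(-11) = 9 + 11 = 20)
c(p) = p*(-7 + p)
(U(9, N) + D)*c(-3) = (20 - 128)*(-3*(-7 - 3)) = -(-324)*(-10) = -108*30 = -3240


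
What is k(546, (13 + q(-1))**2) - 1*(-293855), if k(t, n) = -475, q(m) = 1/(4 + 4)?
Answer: 293380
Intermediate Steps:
q(m) = 1/8
k(546, (13 + q(-1))**2) - 1*(-293855) = -475 - 1*(-293855) = -475 + 293855 = 293380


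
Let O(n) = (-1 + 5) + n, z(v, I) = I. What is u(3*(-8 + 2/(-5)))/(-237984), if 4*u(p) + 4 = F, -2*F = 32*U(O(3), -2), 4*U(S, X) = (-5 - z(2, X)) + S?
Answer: 5/237984 ≈ 2.1010e-5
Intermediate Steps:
O(n) = 4 + n
U(S, X) = -5/4 - X/4 + S/4 (U(S, X) = ((-5 - X) + S)/4 = (-5 + S - X)/4 = -5/4 - X/4 + S/4)
F = -16 (F = -16*(-5/4 - ¼*(-2) + (4 + 3)/4) = -16*(-5/4 + ½ + (¼)*7) = -16*(-5/4 + ½ + 7/4) = -16 ≈ -16.000)
u(p) = -5 (u(p) = -1 + (¼)*(-16) = -1 - 4 = -5)
u(3*(-8 + 2/(-5)))/(-237984) = -5/(-237984) = -5*(-1/237984) = 5/237984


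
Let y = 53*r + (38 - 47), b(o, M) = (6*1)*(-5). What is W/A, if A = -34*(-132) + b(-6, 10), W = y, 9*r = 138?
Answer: 2411/13374 ≈ 0.18028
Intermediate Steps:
r = 46/3 (r = (⅑)*138 = 46/3 ≈ 15.333)
b(o, M) = -30 (b(o, M) = 6*(-5) = -30)
y = 2411/3 (y = 53*(46/3) + (38 - 47) = 2438/3 - 9 = 2411/3 ≈ 803.67)
W = 2411/3 ≈ 803.67
A = 4458 (A = -34*(-132) - 30 = 4488 - 30 = 4458)
W/A = (2411/3)/4458 = (2411/3)*(1/4458) = 2411/13374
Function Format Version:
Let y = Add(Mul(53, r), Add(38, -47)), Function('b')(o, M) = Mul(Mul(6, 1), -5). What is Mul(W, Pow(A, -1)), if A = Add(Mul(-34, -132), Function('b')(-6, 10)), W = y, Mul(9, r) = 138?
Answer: Rational(2411, 13374) ≈ 0.18028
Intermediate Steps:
r = Rational(46, 3) (r = Mul(Rational(1, 9), 138) = Rational(46, 3) ≈ 15.333)
Function('b')(o, M) = -30 (Function('b')(o, M) = Mul(6, -5) = -30)
y = Rational(2411, 3) (y = Add(Mul(53, Rational(46, 3)), Add(38, -47)) = Add(Rational(2438, 3), -9) = Rational(2411, 3) ≈ 803.67)
W = Rational(2411, 3) ≈ 803.67
A = 4458 (A = Add(Mul(-34, -132), -30) = Add(4488, -30) = 4458)
Mul(W, Pow(A, -1)) = Mul(Rational(2411, 3), Pow(4458, -1)) = Mul(Rational(2411, 3), Rational(1, 4458)) = Rational(2411, 13374)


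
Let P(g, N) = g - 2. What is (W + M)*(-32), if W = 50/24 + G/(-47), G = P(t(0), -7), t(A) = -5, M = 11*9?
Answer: -456760/141 ≈ -3239.4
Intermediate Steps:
M = 99
P(g, N) = -2 + g
G = -7 (G = -2 - 5 = -7)
W = 1259/564 (W = 50/24 - 7/(-47) = 50*(1/24) - 7*(-1/47) = 25/12 + 7/47 = 1259/564 ≈ 2.2323)
(W + M)*(-32) = (1259/564 + 99)*(-32) = (57095/564)*(-32) = -456760/141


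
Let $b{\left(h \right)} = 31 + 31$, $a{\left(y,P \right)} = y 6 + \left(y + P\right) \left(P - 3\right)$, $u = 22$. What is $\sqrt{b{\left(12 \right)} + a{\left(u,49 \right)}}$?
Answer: $2 \sqrt{865} \approx 58.822$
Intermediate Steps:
$a{\left(y,P \right)} = 6 y + \left(-3 + P\right) \left(P + y\right)$ ($a{\left(y,P \right)} = 6 y + \left(P + y\right) \left(-3 + P\right) = 6 y + \left(-3 + P\right) \left(P + y\right)$)
$b{\left(h \right)} = 62$
$\sqrt{b{\left(12 \right)} + a{\left(u,49 \right)}} = \sqrt{62 + \left(49^{2} - 147 + 3 \cdot 22 + 49 \cdot 22\right)} = \sqrt{62 + \left(2401 - 147 + 66 + 1078\right)} = \sqrt{62 + 3398} = \sqrt{3460} = 2 \sqrt{865}$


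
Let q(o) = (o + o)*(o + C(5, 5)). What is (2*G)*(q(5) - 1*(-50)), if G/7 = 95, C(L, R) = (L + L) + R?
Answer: 332500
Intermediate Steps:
C(L, R) = R + 2*L (C(L, R) = 2*L + R = R + 2*L)
G = 665 (G = 7*95 = 665)
q(o) = 2*o*(15 + o) (q(o) = (o + o)*(o + (5 + 2*5)) = (2*o)*(o + (5 + 10)) = (2*o)*(o + 15) = (2*o)*(15 + o) = 2*o*(15 + o))
(2*G)*(q(5) - 1*(-50)) = (2*665)*(2*5*(15 + 5) - 1*(-50)) = 1330*(2*5*20 + 50) = 1330*(200 + 50) = 1330*250 = 332500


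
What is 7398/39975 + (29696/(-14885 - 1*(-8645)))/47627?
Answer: 352154306/1903889325 ≈ 0.18497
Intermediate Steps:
7398/39975 + (29696/(-14885 - 1*(-8645)))/47627 = 7398*(1/39975) + (29696/(-14885 + 8645))*(1/47627) = 2466/13325 + (29696/(-6240))*(1/47627) = 2466/13325 + (29696*(-1/6240))*(1/47627) = 2466/13325 - 928/195*1/47627 = 2466/13325 - 928/9287265 = 352154306/1903889325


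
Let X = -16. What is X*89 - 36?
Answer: -1460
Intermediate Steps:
X*89 - 36 = -16*89 - 36 = -1424 - 36 = -1460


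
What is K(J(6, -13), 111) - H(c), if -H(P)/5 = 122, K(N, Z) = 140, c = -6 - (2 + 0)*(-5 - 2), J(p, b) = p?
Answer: 750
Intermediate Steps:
c = 8 (c = -6 - 2*(-7) = -6 - 1*(-14) = -6 + 14 = 8)
H(P) = -610 (H(P) = -5*122 = -610)
K(J(6, -13), 111) - H(c) = 140 - 1*(-610) = 140 + 610 = 750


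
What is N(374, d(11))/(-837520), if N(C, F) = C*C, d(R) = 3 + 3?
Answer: -34969/209380 ≈ -0.16701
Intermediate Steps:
d(R) = 6
N(C, F) = C²
N(374, d(11))/(-837520) = 374²/(-837520) = 139876*(-1/837520) = -34969/209380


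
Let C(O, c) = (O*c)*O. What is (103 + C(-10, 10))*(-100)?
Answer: -110300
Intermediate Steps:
C(O, c) = c*O**2
(103 + C(-10, 10))*(-100) = (103 + 10*(-10)**2)*(-100) = (103 + 10*100)*(-100) = (103 + 1000)*(-100) = 1103*(-100) = -110300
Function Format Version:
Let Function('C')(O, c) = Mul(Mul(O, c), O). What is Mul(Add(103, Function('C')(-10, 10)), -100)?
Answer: -110300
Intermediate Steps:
Function('C')(O, c) = Mul(c, Pow(O, 2))
Mul(Add(103, Function('C')(-10, 10)), -100) = Mul(Add(103, Mul(10, Pow(-10, 2))), -100) = Mul(Add(103, Mul(10, 100)), -100) = Mul(Add(103, 1000), -100) = Mul(1103, -100) = -110300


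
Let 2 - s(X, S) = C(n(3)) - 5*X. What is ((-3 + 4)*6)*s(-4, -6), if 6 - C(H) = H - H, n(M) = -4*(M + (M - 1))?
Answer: -144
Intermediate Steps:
n(M) = 4 - 8*M (n(M) = -4*(M + (-1 + M)) = -4*(-1 + 2*M) = 4 - 8*M)
C(H) = 6 (C(H) = 6 - (H - H) = 6 - 1*0 = 6 + 0 = 6)
s(X, S) = -4 + 5*X (s(X, S) = 2 - (6 - 5*X) = 2 + (-6 + 5*X) = -4 + 5*X)
((-3 + 4)*6)*s(-4, -6) = ((-3 + 4)*6)*(-4 + 5*(-4)) = (1*6)*(-4 - 20) = 6*(-24) = -144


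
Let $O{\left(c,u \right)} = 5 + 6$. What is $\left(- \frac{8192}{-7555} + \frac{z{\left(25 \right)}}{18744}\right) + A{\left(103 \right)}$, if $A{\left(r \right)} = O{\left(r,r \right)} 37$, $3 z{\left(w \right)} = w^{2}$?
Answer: $\frac{173372307739}{424832760} \approx 408.1$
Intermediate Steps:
$O{\left(c,u \right)} = 11$
$z{\left(w \right)} = \frac{w^{2}}{3}$
$A{\left(r \right)} = 407$ ($A{\left(r \right)} = 11 \cdot 37 = 407$)
$\left(- \frac{8192}{-7555} + \frac{z{\left(25 \right)}}{18744}\right) + A{\left(103 \right)} = \left(- \frac{8192}{-7555} + \frac{\frac{1}{3} \cdot 25^{2}}{18744}\right) + 407 = \left(\left(-8192\right) \left(- \frac{1}{7555}\right) + \frac{1}{3} \cdot 625 \cdot \frac{1}{18744}\right) + 407 = \left(\frac{8192}{7555} + \frac{625}{3} \cdot \frac{1}{18744}\right) + 407 = \left(\frac{8192}{7555} + \frac{625}{56232}\right) + 407 = \frac{465374419}{424832760} + 407 = \frac{173372307739}{424832760}$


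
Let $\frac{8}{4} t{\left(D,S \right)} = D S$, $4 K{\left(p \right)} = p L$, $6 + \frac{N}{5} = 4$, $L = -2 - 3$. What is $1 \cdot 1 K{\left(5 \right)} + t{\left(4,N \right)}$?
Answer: $- \frac{105}{4} \approx -26.25$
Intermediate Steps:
$L = -5$ ($L = -2 - 3 = -5$)
$N = -10$ ($N = -30 + 5 \cdot 4 = -30 + 20 = -10$)
$K{\left(p \right)} = - \frac{5 p}{4}$ ($K{\left(p \right)} = \frac{p \left(-5\right)}{4} = \frac{\left(-5\right) p}{4} = - \frac{5 p}{4}$)
$t{\left(D,S \right)} = \frac{D S}{2}$
$1 \cdot 1 K{\left(5 \right)} + t{\left(4,N \right)} = 1 \cdot 1 \left(\left(- \frac{5}{4}\right) 5\right) + \frac{1}{2} \cdot 4 \left(-10\right) = 1 \left(- \frac{25}{4}\right) - 20 = - \frac{25}{4} - 20 = - \frac{105}{4}$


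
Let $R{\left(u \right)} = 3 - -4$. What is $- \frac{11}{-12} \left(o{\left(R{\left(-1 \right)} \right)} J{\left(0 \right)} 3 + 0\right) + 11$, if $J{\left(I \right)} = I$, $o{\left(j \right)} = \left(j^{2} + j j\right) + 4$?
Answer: $11$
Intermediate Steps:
$R{\left(u \right)} = 7$ ($R{\left(u \right)} = 3 + 4 = 7$)
$o{\left(j \right)} = 4 + 2 j^{2}$ ($o{\left(j \right)} = \left(j^{2} + j^{2}\right) + 4 = 2 j^{2} + 4 = 4 + 2 j^{2}$)
$- \frac{11}{-12} \left(o{\left(R{\left(-1 \right)} \right)} J{\left(0 \right)} 3 + 0\right) + 11 = - \frac{11}{-12} \left(\left(4 + 2 \cdot 7^{2}\right) 0 \cdot 3 + 0\right) + 11 = \left(-11\right) \left(- \frac{1}{12}\right) \left(\left(4 + 2 \cdot 49\right) 0 \cdot 3 + 0\right) + 11 = \frac{11 \left(\left(4 + 98\right) 0 \cdot 3 + 0\right)}{12} + 11 = \frac{11 \left(102 \cdot 0 \cdot 3 + 0\right)}{12} + 11 = \frac{11 \left(0 \cdot 3 + 0\right)}{12} + 11 = \frac{11 \left(0 + 0\right)}{12} + 11 = \frac{11}{12} \cdot 0 + 11 = 0 + 11 = 11$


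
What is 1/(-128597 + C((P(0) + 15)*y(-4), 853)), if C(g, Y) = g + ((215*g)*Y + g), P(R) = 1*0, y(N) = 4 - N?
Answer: 1/21879043 ≈ 4.5706e-8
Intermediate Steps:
P(R) = 0
C(g, Y) = 2*g + 215*Y*g (C(g, Y) = g + (215*Y*g + g) = g + (g + 215*Y*g) = 2*g + 215*Y*g)
1/(-128597 + C((P(0) + 15)*y(-4), 853)) = 1/(-128597 + ((0 + 15)*(4 - 1*(-4)))*(2 + 215*853)) = 1/(-128597 + (15*(4 + 4))*(2 + 183395)) = 1/(-128597 + (15*8)*183397) = 1/(-128597 + 120*183397) = 1/(-128597 + 22007640) = 1/21879043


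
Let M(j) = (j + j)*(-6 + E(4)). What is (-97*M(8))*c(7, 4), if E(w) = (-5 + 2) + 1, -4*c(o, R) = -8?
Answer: 24832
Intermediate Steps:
c(o, R) = 2 (c(o, R) = -¼*(-8) = 2)
E(w) = -2 (E(w) = -3 + 1 = -2)
M(j) = -16*j (M(j) = (j + j)*(-6 - 2) = (2*j)*(-8) = -16*j)
(-97*M(8))*c(7, 4) = -(-1552)*8*2 = -97*(-128)*2 = 12416*2 = 24832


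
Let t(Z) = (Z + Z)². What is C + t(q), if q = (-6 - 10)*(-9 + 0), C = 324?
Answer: 83268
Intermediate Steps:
q = 144 (q = -16*(-9) = 144)
t(Z) = 4*Z² (t(Z) = (2*Z)² = 4*Z²)
C + t(q) = 324 + 4*144² = 324 + 4*20736 = 324 + 82944 = 83268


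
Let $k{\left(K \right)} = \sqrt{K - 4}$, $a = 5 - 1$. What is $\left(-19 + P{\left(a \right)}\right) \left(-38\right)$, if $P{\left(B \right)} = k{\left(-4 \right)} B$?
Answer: $722 - 304 i \sqrt{2} \approx 722.0 - 429.92 i$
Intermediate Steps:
$a = 4$
$k{\left(K \right)} = \sqrt{-4 + K}$
$P{\left(B \right)} = 2 i B \sqrt{2}$ ($P{\left(B \right)} = \sqrt{-4 - 4} B = \sqrt{-8} B = 2 i \sqrt{2} B = 2 i B \sqrt{2}$)
$\left(-19 + P{\left(a \right)}\right) \left(-38\right) = \left(-19 + 2 i 4 \sqrt{2}\right) \left(-38\right) = \left(-19 + 8 i \sqrt{2}\right) \left(-38\right) = 722 - 304 i \sqrt{2}$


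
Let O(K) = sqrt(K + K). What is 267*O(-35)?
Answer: 267*I*sqrt(70) ≈ 2233.9*I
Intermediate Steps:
O(K) = sqrt(2)*sqrt(K) (O(K) = sqrt(2*K) = sqrt(2)*sqrt(K))
267*O(-35) = 267*(sqrt(2)*sqrt(-35)) = 267*(sqrt(2)*(I*sqrt(35))) = 267*(I*sqrt(70)) = 267*I*sqrt(70)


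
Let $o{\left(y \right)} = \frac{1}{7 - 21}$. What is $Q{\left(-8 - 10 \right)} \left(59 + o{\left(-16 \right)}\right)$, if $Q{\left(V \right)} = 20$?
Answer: $\frac{8250}{7} \approx 1178.6$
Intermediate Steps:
$o{\left(y \right)} = - \frac{1}{14}$ ($o{\left(y \right)} = \frac{1}{-14} = - \frac{1}{14}$)
$Q{\left(-8 - 10 \right)} \left(59 + o{\left(-16 \right)}\right) = 20 \left(59 - \frac{1}{14}\right) = 20 \cdot \frac{825}{14} = \frac{8250}{7}$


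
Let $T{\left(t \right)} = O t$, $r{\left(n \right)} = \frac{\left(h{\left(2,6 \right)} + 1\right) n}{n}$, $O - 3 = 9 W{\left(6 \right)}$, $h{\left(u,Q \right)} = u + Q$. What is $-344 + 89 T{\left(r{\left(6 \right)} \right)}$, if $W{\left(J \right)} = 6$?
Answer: $45313$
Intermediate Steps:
$h{\left(u,Q \right)} = Q + u$
$O = 57$ ($O = 3 + 9 \cdot 6 = 3 + 54 = 57$)
$r{\left(n \right)} = 9$ ($r{\left(n \right)} = \frac{\left(\left(6 + 2\right) + 1\right) n}{n} = \frac{\left(8 + 1\right) n}{n} = \frac{9 n}{n} = 9$)
$T{\left(t \right)} = 57 t$
$-344 + 89 T{\left(r{\left(6 \right)} \right)} = -344 + 89 \cdot 57 \cdot 9 = -344 + 89 \cdot 513 = -344 + 45657 = 45313$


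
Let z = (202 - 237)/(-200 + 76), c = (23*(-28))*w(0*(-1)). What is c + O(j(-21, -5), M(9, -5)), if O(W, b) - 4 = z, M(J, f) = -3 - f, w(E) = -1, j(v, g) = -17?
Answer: 80387/124 ≈ 648.28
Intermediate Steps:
c = 644 (c = (23*(-28))*(-1) = -644*(-1) = 644)
z = 35/124 (z = -35/(-124) = -35*(-1/124) = 35/124 ≈ 0.28226)
O(W, b) = 531/124 (O(W, b) = 4 + 35/124 = 531/124)
c + O(j(-21, -5), M(9, -5)) = 644 + 531/124 = 80387/124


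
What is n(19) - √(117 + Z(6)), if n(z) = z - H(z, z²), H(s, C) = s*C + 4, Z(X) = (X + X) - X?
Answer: -6844 - √123 ≈ -6855.1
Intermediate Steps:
Z(X) = X (Z(X) = 2*X - X = X)
H(s, C) = 4 + C*s (H(s, C) = C*s + 4 = 4 + C*s)
n(z) = -4 + z - z³ (n(z) = z - (4 + z²*z) = z - (4 + z³) = z + (-4 - z³) = -4 + z - z³)
n(19) - √(117 + Z(6)) = (-4 + 19 - 1*19³) - √(117 + 6) = (-4 + 19 - 1*6859) - √123 = (-4 + 19 - 6859) - √123 = -6844 - √123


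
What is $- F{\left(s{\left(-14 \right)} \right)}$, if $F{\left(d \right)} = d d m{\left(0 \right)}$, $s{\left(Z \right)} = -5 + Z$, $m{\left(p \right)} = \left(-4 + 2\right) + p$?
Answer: $722$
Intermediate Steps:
$m{\left(p \right)} = -2 + p$
$F{\left(d \right)} = - 2 d^{2}$ ($F{\left(d \right)} = d d \left(-2 + 0\right) = d^{2} \left(-2\right) = - 2 d^{2}$)
$- F{\left(s{\left(-14 \right)} \right)} = - \left(-2\right) \left(-5 - 14\right)^{2} = - \left(-2\right) \left(-19\right)^{2} = - \left(-2\right) 361 = \left(-1\right) \left(-722\right) = 722$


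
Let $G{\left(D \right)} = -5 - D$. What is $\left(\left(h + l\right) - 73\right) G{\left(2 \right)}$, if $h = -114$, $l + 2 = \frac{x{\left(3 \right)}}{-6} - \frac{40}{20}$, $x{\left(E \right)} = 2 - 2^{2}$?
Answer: $\frac{4004}{3} \approx 1334.7$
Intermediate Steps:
$x{\left(E \right)} = -2$ ($x{\left(E \right)} = 2 - 4 = -2$)
$l = - \frac{11}{3}$ ($l = -2 - \left(2 - \frac{1}{3}\right) = -2 - \frac{5}{3} = - \frac{11}{3} \approx -3.6667$)
$\left(\left(h + l\right) - 73\right) G{\left(2 \right)} = \left(\left(-114 - \frac{11}{3}\right) - 73\right) \left(-5 - 2\right) = \left(- \frac{353}{3} - 73\right) \left(-5 - 2\right) = \left(- \frac{572}{3}\right) \left(-7\right) = \frac{4004}{3}$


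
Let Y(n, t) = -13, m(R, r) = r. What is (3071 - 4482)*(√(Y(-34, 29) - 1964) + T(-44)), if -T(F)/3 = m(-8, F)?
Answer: -186252 - 1411*I*√1977 ≈ -1.8625e+5 - 62738.0*I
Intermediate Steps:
T(F) = -3*F
(3071 - 4482)*(√(Y(-34, 29) - 1964) + T(-44)) = (3071 - 4482)*(√(-13 - 1964) - 3*(-44)) = -1411*(√(-1977) + 132) = -1411*(I*√1977 + 132) = -1411*(132 + I*√1977) = -186252 - 1411*I*√1977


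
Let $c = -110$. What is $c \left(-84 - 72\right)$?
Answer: $17160$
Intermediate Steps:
$c \left(-84 - 72\right) = - 110 \left(-84 - 72\right) = \left(-110\right) \left(-156\right) = 17160$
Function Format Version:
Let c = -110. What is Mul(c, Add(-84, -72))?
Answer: 17160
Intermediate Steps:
Mul(c, Add(-84, -72)) = Mul(-110, Add(-84, -72)) = Mul(-110, -156) = 17160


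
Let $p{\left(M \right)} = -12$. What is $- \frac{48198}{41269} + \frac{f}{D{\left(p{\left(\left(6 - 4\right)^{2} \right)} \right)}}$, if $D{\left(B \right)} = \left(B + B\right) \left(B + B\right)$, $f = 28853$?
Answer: $\frac{1162972409}{23770944} \approx 48.924$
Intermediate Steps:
$D{\left(B \right)} = 4 B^{2}$ ($D{\left(B \right)} = 2 B 2 B = 4 B^{2}$)
$- \frac{48198}{41269} + \frac{f}{D{\left(p{\left(\left(6 - 4\right)^{2} \right)} \right)}} = - \frac{48198}{41269} + \frac{28853}{4 \left(-12\right)^{2}} = \left(-48198\right) \frac{1}{41269} + \frac{28853}{4 \cdot 144} = - \frac{48198}{41269} + \frac{28853}{576} = \frac{1162972409}{23770944}$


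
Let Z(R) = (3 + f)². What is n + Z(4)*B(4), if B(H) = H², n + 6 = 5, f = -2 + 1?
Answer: 63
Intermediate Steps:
f = -1
n = -1 (n = -6 + 5 = -1)
Z(R) = 4 (Z(R) = (3 - 1)² = 2² = 4)
n + Z(4)*B(4) = -1 + 4*4² = -1 + 4*16 = -1 + 64 = 63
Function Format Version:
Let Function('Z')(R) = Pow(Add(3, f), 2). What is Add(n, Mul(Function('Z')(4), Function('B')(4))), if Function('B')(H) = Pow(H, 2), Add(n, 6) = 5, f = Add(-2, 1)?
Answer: 63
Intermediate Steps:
f = -1
n = -1 (n = Add(-6, 5) = -1)
Function('Z')(R) = 4 (Function('Z')(R) = Pow(Add(3, -1), 2) = Pow(2, 2) = 4)
Add(n, Mul(Function('Z')(4), Function('B')(4))) = Add(-1, Mul(4, Pow(4, 2))) = Add(-1, Mul(4, 16)) = Add(-1, 64) = 63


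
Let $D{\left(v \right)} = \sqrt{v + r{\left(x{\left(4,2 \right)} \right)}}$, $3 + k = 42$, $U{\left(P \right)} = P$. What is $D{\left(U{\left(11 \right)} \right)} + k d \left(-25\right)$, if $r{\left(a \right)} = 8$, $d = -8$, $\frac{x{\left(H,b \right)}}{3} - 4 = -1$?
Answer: $7800 + \sqrt{19} \approx 7804.4$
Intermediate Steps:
$x{\left(H,b \right)} = 9$ ($x{\left(H,b \right)} = 12 + 3 \left(-1\right) = 12 - 3 = 9$)
$k = 39$ ($k = -3 + 42 = 39$)
$D{\left(v \right)} = \sqrt{8 + v}$ ($D{\left(v \right)} = \sqrt{v + 8} = \sqrt{8 + v}$)
$D{\left(U{\left(11 \right)} \right)} + k d \left(-25\right) = \sqrt{8 + 11} + 39 \left(-8\right) \left(-25\right) = \sqrt{19} - -7800 = \sqrt{19} + 7800 = 7800 + \sqrt{19}$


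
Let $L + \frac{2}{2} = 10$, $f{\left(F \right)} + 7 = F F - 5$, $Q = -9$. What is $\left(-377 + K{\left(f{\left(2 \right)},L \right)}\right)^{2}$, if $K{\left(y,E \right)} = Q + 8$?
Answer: $142884$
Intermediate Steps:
$f{\left(F \right)} = -12 + F^{2}$ ($f{\left(F \right)} = -7 + \left(F F - 5\right) = -7 + \left(F^{2} - 5\right) = -7 + \left(-5 + F^{2}\right) = -12 + F^{2}$)
$L = 9$ ($L = -1 + 10 = 9$)
$K{\left(y,E \right)} = -1$ ($K{\left(y,E \right)} = -9 + 8 = -1$)
$\left(-377 + K{\left(f{\left(2 \right)},L \right)}\right)^{2} = \left(-377 - 1\right)^{2} = \left(-378\right)^{2} = 142884$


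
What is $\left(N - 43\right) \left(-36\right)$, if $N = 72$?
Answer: $-1044$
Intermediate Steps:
$\left(N - 43\right) \left(-36\right) = \left(72 - 43\right) \left(-36\right) = 29 \left(-36\right) = -1044$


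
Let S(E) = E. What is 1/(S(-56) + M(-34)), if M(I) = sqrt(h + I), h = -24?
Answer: -28/1597 - I*sqrt(58)/3194 ≈ -0.017533 - 0.0023844*I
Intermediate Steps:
M(I) = sqrt(-24 + I)
1/(S(-56) + M(-34)) = 1/(-56 + sqrt(-24 - 34)) = 1/(-56 + sqrt(-58)) = 1/(-56 + I*sqrt(58))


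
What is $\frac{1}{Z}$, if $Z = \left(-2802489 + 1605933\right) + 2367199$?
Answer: $\frac{1}{1170643} \approx 8.5423 \cdot 10^{-7}$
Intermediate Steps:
$Z = 1170643$ ($Z = -1196556 + 2367199 = 1170643$)
$\frac{1}{Z} = \frac{1}{1170643}$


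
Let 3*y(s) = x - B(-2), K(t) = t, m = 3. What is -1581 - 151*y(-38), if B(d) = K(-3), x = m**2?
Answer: -2185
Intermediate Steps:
x = 9 (x = 3**2 = 9)
B(d) = -3
y(s) = 4 (y(s) = (9 - 1*(-3))/3 = (9 + 3)/3 = (1/3)*12 = 4)
-1581 - 151*y(-38) = -1581 - 151*4 = -1581 - 604 = -2185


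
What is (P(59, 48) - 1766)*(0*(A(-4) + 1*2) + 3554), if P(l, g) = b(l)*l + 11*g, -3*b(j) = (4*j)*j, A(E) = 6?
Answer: -2932867420/3 ≈ -9.7762e+8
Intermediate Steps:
b(j) = -4*j**2/3 (b(j) = -4*j*j/3 = -4*j**2/3)
P(l, g) = 11*g - 4*l**3/3 (P(l, g) = (-4*l**2/3)*l + 11*g = -4*l**3/3 + 11*g = 11*g - 4*l**3/3)
(P(59, 48) - 1766)*(0*(A(-4) + 1*2) + 3554) = ((11*48 - 4/3*59**3) - 1766)*(0*(6 + 1*2) + 3554) = ((528 - 4/3*205379) - 1766)*(0*(6 + 2) + 3554) = ((528 - 821516/3) - 1766)*(0*8 + 3554) = (-819932/3 - 1766)*(0 + 3554) = -825230/3*3554 = -2932867420/3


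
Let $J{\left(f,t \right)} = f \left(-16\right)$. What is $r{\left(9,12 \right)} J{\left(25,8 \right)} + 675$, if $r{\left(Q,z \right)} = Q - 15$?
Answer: $3075$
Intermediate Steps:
$r{\left(Q,z \right)} = -15 + Q$ ($r{\left(Q,z \right)} = Q - 15 = -15 + Q$)
$J{\left(f,t \right)} = - 16 f$
$r{\left(9,12 \right)} J{\left(25,8 \right)} + 675 = \left(-15 + 9\right) \left(\left(-16\right) 25\right) + 675 = \left(-6\right) \left(-400\right) + 675 = 2400 + 675 = 3075$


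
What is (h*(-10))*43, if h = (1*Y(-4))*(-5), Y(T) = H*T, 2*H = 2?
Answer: -8600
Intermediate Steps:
H = 1 (H = (1/2)*2 = 1)
Y(T) = T (Y(T) = 1*T = T)
h = 20 (h = (1*(-4))*(-5) = -4*(-5) = 20)
(h*(-10))*43 = (20*(-10))*43 = -200*43 = -8600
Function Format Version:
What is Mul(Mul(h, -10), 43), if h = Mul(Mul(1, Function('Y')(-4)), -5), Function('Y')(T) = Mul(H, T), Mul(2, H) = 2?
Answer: -8600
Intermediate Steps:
H = 1 (H = Mul(Rational(1, 2), 2) = 1)
Function('Y')(T) = T (Function('Y')(T) = Mul(1, T) = T)
h = 20 (h = Mul(Mul(1, -4), -5) = Mul(-4, -5) = 20)
Mul(Mul(h, -10), 43) = Mul(Mul(20, -10), 43) = Mul(-200, 43) = -8600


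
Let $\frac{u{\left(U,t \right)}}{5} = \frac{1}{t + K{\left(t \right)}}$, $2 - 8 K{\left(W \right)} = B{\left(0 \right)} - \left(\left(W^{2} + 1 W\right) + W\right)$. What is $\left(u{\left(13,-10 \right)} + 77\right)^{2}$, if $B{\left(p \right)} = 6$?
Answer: $4489$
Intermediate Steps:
$K{\left(W \right)} = - \frac{1}{2} + \frac{W}{4} + \frac{W^{2}}{8}$ ($K{\left(W \right)} = \frac{1}{4} - \frac{6 - \left(\left(W^{2} + 1 W\right) + W\right)}{8} = \frac{1}{4} - \frac{6 - \left(\left(W^{2} + W\right) + W\right)}{8} = \frac{1}{4} - \frac{6 - \left(\left(W + W^{2}\right) + W\right)}{8} = \frac{1}{4} - \frac{6 - \left(W^{2} + 2 W\right)}{8} = \frac{1}{4} - \frac{6 - W^{2} - 2 W}{8} = \frac{1}{4} + \left(- \frac{3}{4} + \frac{W}{4} + \frac{W^{2}}{8}\right) = - \frac{1}{2} + \frac{W}{4} + \frac{W^{2}}{8}$)
$u{\left(U,t \right)} = \frac{5}{- \frac{1}{2} + \frac{t^{2}}{8} + \frac{5 t}{4}}$ ($u{\left(U,t \right)} = \frac{5}{t + \left(- \frac{1}{2} + \frac{t}{4} + \frac{t^{2}}{8}\right)} = \frac{5}{- \frac{1}{2} + \frac{t^{2}}{8} + \frac{5 t}{4}}$)
$\left(u{\left(13,-10 \right)} + 77\right)^{2} = \left(\frac{40}{-4 + \left(-10\right)^{2} + 10 \left(-10\right)} + 77\right)^{2} = \left(\frac{40}{-4 + 100 - 100} + 77\right)^{2} = \left(\frac{40}{-4} + 77\right)^{2} = \left(40 \left(- \frac{1}{4}\right) + 77\right)^{2} = \left(-10 + 77\right)^{2} = 67^{2} = 4489$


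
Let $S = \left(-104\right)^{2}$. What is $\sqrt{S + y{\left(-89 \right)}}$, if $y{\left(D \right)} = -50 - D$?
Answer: $\sqrt{10855} \approx 104.19$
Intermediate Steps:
$S = 10816$
$\sqrt{S + y{\left(-89 \right)}} = \sqrt{10816 - -39} = \sqrt{10816 + \left(-50 + 89\right)} = \sqrt{10816 + 39} = \sqrt{10855}$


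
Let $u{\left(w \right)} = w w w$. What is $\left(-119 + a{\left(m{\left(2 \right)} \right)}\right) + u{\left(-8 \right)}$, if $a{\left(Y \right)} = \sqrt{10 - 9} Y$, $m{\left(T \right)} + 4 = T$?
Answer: $-633$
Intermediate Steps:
$m{\left(T \right)} = -4 + T$
$u{\left(w \right)} = w^{3}$ ($u{\left(w \right)} = w^{2} w = w^{3}$)
$a{\left(Y \right)} = Y$ ($a{\left(Y \right)} = \sqrt{1} Y = 1 Y = Y$)
$\left(-119 + a{\left(m{\left(2 \right)} \right)}\right) + u{\left(-8 \right)} = \left(-119 + \left(-4 + 2\right)\right) + \left(-8\right)^{3} = \left(-119 - 2\right) - 512 = -121 - 512 = -633$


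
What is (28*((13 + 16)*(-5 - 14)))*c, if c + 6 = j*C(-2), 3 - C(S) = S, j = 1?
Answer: 15428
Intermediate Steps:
C(S) = 3 - S
c = -1 (c = -6 + 1*(3 - 1*(-2)) = -6 + 1*(3 + 2) = -6 + 1*5 = -6 + 5 = -1)
(28*((13 + 16)*(-5 - 14)))*c = (28*((13 + 16)*(-5 - 14)))*(-1) = (28*(29*(-19)))*(-1) = (28*(-551))*(-1) = -15428*(-1) = 15428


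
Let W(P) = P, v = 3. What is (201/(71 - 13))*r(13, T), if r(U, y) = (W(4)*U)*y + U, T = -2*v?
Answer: -60099/58 ≈ -1036.2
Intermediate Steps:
T = -6 (T = -2*3 = -6)
r(U, y) = U + 4*U*y (r(U, y) = (4*U)*y + U = 4*U*y + U = U + 4*U*y)
(201/(71 - 13))*r(13, T) = (201/(71 - 13))*(13*(1 + 4*(-6))) = (201/58)*(13*(1 - 24)) = (201*(1/58))*(13*(-23)) = (201/58)*(-299) = -60099/58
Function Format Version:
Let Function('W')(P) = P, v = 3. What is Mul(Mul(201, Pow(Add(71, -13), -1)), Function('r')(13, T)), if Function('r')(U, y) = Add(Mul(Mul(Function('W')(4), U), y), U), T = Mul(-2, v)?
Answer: Rational(-60099, 58) ≈ -1036.2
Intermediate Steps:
T = -6 (T = Mul(-2, 3) = -6)
Function('r')(U, y) = Add(U, Mul(4, U, y)) (Function('r')(U, y) = Add(Mul(Mul(4, U), y), U) = Add(Mul(4, U, y), U) = Add(U, Mul(4, U, y)))
Mul(Mul(201, Pow(Add(71, -13), -1)), Function('r')(13, T)) = Mul(Mul(201, Pow(Add(71, -13), -1)), Mul(13, Add(1, Mul(4, -6)))) = Mul(Mul(201, Pow(58, -1)), Mul(13, Add(1, -24))) = Mul(Mul(201, Rational(1, 58)), Mul(13, -23)) = Mul(Rational(201, 58), -299) = Rational(-60099, 58)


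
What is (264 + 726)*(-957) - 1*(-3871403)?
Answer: 2923973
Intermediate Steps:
(264 + 726)*(-957) - 1*(-3871403) = 990*(-957) + 3871403 = -947430 + 3871403 = 2923973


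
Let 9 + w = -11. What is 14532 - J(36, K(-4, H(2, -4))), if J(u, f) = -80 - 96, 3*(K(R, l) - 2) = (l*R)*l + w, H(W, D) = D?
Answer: 14708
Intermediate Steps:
w = -20 (w = -9 - 11 = -20)
K(R, l) = -14/3 + R*l²/3 (K(R, l) = 2 + ((l*R)*l - 20)/3 = 2 + ((R*l)*l - 20)/3 = 2 + (R*l² - 20)/3 = 2 + (-20 + R*l²)/3 = 2 + (-20/3 + R*l²/3) = -14/3 + R*l²/3)
J(u, f) = -176
14532 - J(36, K(-4, H(2, -4))) = 14532 - 1*(-176) = 14532 + 176 = 14708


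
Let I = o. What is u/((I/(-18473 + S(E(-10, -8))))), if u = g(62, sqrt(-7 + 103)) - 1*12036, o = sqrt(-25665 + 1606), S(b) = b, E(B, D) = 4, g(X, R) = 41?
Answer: -221535655*I*sqrt(491)/3437 ≈ -1.4283e+6*I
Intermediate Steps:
o = 7*I*sqrt(491) (o = sqrt(-24059) = 7*I*sqrt(491) ≈ 155.11*I)
I = 7*I*sqrt(491) ≈ 155.11*I
u = -11995 (u = 41 - 1*12036 = 41 - 12036 = -11995)
u/((I/(-18473 + S(E(-10, -8))))) = -11995*(-I*sqrt(491)*(-18473 + 4)/3437) = -11995*18469*I*sqrt(491)/3437 = -221535655*I*sqrt(491)/3437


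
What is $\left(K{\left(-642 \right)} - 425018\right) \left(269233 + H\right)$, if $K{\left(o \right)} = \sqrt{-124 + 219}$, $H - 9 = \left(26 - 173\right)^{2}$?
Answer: $-123616910318 + 290851 \sqrt{95} \approx -1.2361 \cdot 10^{11}$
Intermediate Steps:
$H = 21618$ ($H = 9 + \left(26 - 173\right)^{2} = 9 + \left(-147\right)^{2} = 9 + 21609 = 21618$)
$K{\left(o \right)} = \sqrt{95}$
$\left(K{\left(-642 \right)} - 425018\right) \left(269233 + H\right) = \left(\sqrt{95} - 425018\right) \left(269233 + 21618\right) = \left(-425018 + \sqrt{95}\right) 290851 = -123616910318 + 290851 \sqrt{95}$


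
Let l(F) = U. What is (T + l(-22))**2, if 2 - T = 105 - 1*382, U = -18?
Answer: 68121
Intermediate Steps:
l(F) = -18
T = 279 (T = 2 - (105 - 1*382) = 2 - (105 - 382) = 2 - 1*(-277) = 2 + 277 = 279)
(T + l(-22))**2 = (279 - 18)**2 = 261**2 = 68121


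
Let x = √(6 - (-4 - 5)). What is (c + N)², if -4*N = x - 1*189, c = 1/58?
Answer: 1879744/841 - 5483*√15/232 ≈ 2143.6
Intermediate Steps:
x = √15 (x = √(6 - 1*(-9)) = √(6 + 9) = √15 ≈ 3.8730)
c = 1/58 ≈ 0.017241
N = 189/4 - √15/4 (N = -(√15 - 1*189)/4 = -(√15 - 189)/4 = -(-189 + √15)/4 = 189/4 - √15/4 ≈ 46.282)
(c + N)² = (1/58 + (189/4 - √15/4))² = (5483/116 - √15/4)²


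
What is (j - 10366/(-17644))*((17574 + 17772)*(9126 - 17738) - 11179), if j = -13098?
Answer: 3197570415242933/802 ≈ 3.9870e+12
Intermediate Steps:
(j - 10366/(-17644))*((17574 + 17772)*(9126 - 17738) - 11179) = (-13098 - 10366/(-17644))*((17574 + 17772)*(9126 - 17738) - 11179) = (-13098 - 10366*(-1/17644))*(35346*(-8612) - 11179) = (-13098 + 5183/8822)*(-304399752 - 11179) = -115545373/8822*(-304410931) = 3197570415242933/802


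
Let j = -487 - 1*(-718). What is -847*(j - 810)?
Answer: 490413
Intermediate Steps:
j = 231 (j = -487 + 718 = 231)
-847*(j - 810) = -847*(231 - 810) = -847*(-579) = 490413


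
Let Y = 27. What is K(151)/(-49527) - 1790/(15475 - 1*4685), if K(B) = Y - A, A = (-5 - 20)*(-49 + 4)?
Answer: -853399/5937737 ≈ -0.14372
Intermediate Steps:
A = 1125 (A = -25*(-45) = 1125)
K(B) = -1098 (K(B) = 27 - 1*1125 = 27 - 1125 = -1098)
K(151)/(-49527) - 1790/(15475 - 1*4685) = -1098/(-49527) - 1790/(15475 - 1*4685) = -1098*(-1/49527) - 1790/(15475 - 4685) = 122/5503 - 1790/10790 = 122/5503 - 1790*1/10790 = 122/5503 - 179/1079 = -853399/5937737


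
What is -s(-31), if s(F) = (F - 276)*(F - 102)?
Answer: -40831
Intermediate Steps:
s(F) = (-276 + F)*(-102 + F)
-s(-31) = -(28152 + (-31)² - 378*(-31)) = -(28152 + 961 + 11718) = -1*40831 = -40831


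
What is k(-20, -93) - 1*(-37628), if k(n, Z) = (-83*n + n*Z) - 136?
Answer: 41012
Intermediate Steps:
k(n, Z) = -136 - 83*n + Z*n (k(n, Z) = (-83*n + Z*n) - 136 = -136 - 83*n + Z*n)
k(-20, -93) - 1*(-37628) = (-136 - 83*(-20) - 93*(-20)) - 1*(-37628) = (-136 + 1660 + 1860) + 37628 = 3384 + 37628 = 41012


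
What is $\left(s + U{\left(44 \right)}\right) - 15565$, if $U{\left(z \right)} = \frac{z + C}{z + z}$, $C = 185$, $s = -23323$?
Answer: $- \frac{3421915}{88} \approx -38885.0$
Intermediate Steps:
$U{\left(z \right)} = \frac{185 + z}{2 z}$ ($U{\left(z \right)} = \frac{z + 185}{z + z} = \frac{185 + z}{2 z}$)
$\left(s + U{\left(44 \right)}\right) - 15565 = \left(-23323 + \frac{185 + 44}{2 \cdot 44}\right) - 15565 = \left(-23323 + \frac{1}{2} \cdot \frac{1}{44} \cdot 229\right) - 15565 = \left(-23323 + \frac{229}{88}\right) - 15565 = - \frac{2052195}{88} - 15565 = - \frac{3421915}{88}$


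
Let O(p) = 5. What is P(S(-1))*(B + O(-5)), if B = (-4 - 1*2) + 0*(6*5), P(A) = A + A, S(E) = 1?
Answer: -2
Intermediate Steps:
P(A) = 2*A
B = -6 (B = (-4 - 2) + 0*30 = -6 + 0 = -6)
P(S(-1))*(B + O(-5)) = (2*1)*(-6 + 5) = 2*(-1) = -2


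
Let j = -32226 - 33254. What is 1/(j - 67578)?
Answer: -1/133058 ≈ -7.5155e-6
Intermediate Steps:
j = -65480
1/(j - 67578) = 1/(-65480 - 67578) = 1/(-133058) = -1/133058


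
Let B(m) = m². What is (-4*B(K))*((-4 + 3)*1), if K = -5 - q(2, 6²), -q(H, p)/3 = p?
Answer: 42436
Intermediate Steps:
q(H, p) = -3*p
K = 103 (K = -5 - (-3)*6² = -5 - (-3)*36 = -5 - 1*(-108) = -5 + 108 = 103)
(-4*B(K))*((-4 + 3)*1) = (-4*103²)*((-4 + 3)*1) = (-4*10609)*(-1*1) = -42436*(-1) = 42436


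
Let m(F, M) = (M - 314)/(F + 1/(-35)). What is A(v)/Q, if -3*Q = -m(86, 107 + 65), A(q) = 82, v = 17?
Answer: -370107/2485 ≈ -148.94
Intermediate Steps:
m(F, M) = (-314 + M)/(-1/35 + F) (m(F, M) = (-314 + M)/(F - 1/35) = (-314 + M)/(-1/35 + F))
Q = -4970/9027 (Q = -(-1)*35*(-314 + (107 + 65))/(-1 + 35*86)/3 = -(-1)*35*(-314 + 172)/(-1 + 3010)/3 = -(-1)*35*(-142)/3009/3 = -(-1)*35*(1/3009)*(-142)/3 = -(-1)*(-4970)/(3*3009) = -⅓*4970/3009 = -4970/9027 ≈ -0.55057)
A(v)/Q = 82/(-4970/9027) = 82*(-9027/4970) = -370107/2485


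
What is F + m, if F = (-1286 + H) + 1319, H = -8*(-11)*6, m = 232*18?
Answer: 4737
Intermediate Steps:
m = 4176
H = 528 (H = 88*6 = 528)
F = 561 (F = (-1286 + 528) + 1319 = -758 + 1319 = 561)
F + m = 561 + 4176 = 4737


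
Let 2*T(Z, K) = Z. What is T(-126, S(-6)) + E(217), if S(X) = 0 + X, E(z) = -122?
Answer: -185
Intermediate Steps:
S(X) = X
T(Z, K) = Z/2
T(-126, S(-6)) + E(217) = (1/2)*(-126) - 122 = -63 - 122 = -185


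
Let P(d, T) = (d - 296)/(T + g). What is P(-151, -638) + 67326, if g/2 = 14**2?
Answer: 5520881/82 ≈ 67328.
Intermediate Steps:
g = 392 (g = 2*14**2 = 2*196 = 392)
P(d, T) = (-296 + d)/(392 + T) (P(d, T) = (d - 296)/(T + 392) = (-296 + d)/(392 + T))
P(-151, -638) + 67326 = (-296 - 151)/(392 - 638) + 67326 = -447/(-246) + 67326 = -1/246*(-447) + 67326 = 149/82 + 67326 = 5520881/82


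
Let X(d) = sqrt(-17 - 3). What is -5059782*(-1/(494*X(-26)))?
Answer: -194607*I*sqrt(5)/190 ≈ -2290.3*I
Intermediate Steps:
X(d) = 2*I*sqrt(5) (X(d) = sqrt(-20) = 2*I*sqrt(5))
-5059782*(-1/(494*X(-26))) = -5059782*I*sqrt(5)/4940 = -194607*I*sqrt(5)/190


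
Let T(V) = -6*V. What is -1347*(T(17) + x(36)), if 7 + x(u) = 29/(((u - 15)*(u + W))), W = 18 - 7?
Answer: 48291746/329 ≈ 1.4678e+5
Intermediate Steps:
W = 11
x(u) = -7 + 29/((-15 + u)*(11 + u)) (x(u) = -7 + 29/(((u - 15)*(u + 11))) = -7 + 29/(((-15 + u)*(11 + u))) = -7 + 29*(1/((-15 + u)*(11 + u))) = -7 + 29/((-15 + u)*(11 + u)))
-1347*(T(17) + x(36)) = -1347*(-6*17 + (-1184 - 28*36 + 7*36²)/(165 - 1*36² + 4*36)) = -1347*(-102 + (-1184 - 1008 + 7*1296)/(165 - 1*1296 + 144)) = -1347*(-102 + (-1184 - 1008 + 9072)/(165 - 1296 + 144)) = -1347*(-102 + 6880/(-987)) = -1347*(-102 - 1/987*6880) = -1347*(-102 - 6880/987) = -1347*(-107554/987) = 48291746/329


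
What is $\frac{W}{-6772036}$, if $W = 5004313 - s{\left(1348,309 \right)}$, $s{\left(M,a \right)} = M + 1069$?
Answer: $- \frac{1250474}{1693009} \approx -0.73861$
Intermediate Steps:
$s{\left(M,a \right)} = 1069 + M$
$W = 5001896$ ($W = 5004313 - \left(1069 + 1348\right) = 5004313 - 2417 = 5001896$)
$\frac{W}{-6772036} = \frac{5001896}{-6772036} = 5001896 \left(- \frac{1}{6772036}\right) = - \frac{1250474}{1693009}$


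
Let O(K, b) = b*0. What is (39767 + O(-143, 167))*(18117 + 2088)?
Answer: 803492235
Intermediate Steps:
O(K, b) = 0
(39767 + O(-143, 167))*(18117 + 2088) = (39767 + 0)*(18117 + 2088) = 39767*20205 = 803492235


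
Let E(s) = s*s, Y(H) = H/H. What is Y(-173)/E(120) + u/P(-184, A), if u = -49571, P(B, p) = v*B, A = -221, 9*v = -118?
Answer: -401523743/19540800 ≈ -20.548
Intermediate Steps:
v = -118/9 (v = (1/9)*(-118) = -118/9 ≈ -13.111)
P(B, p) = -118*B/9
Y(H) = 1
E(s) = s**2
Y(-173)/E(120) + u/P(-184, A) = 1/120**2 - 49571/((-118/9*(-184))) = 1/14400 - 49571/21712/9 = 1*(1/14400) - 49571*9/21712 = 1/14400 - 446139/21712 = -401523743/19540800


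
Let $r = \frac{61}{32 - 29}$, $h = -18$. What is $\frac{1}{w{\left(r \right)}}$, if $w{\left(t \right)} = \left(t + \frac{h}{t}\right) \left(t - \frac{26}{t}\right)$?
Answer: $\frac{33489}{12410233} \approx 0.0026985$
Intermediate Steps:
$r = \frac{61}{3}$ ($r = \frac{61}{32 - 29} = \frac{61}{3} \approx 20.333$)
$w{\left(t \right)} = \left(t - \frac{26}{t}\right) \left(t - \frac{18}{t}\right)$ ($w{\left(t \right)} = \left(t - \frac{18}{t}\right) \left(t - \frac{26}{t}\right) = \left(t - \frac{26}{t}\right) \left(t - \frac{18}{t}\right)$)
$\frac{1}{w{\left(r \right)}} = \frac{1}{-44 + \left(\frac{61}{3}\right)^{2} + \frac{468}{\frac{3721}{9}}} = \frac{1}{-44 + \frac{3721}{9} + 468 \cdot \frac{9}{3721}} = \frac{1}{-44 + \frac{3721}{9} + \frac{4212}{3721}} = \frac{1}{\frac{12410233}{33489}} = \frac{33489}{12410233}$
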